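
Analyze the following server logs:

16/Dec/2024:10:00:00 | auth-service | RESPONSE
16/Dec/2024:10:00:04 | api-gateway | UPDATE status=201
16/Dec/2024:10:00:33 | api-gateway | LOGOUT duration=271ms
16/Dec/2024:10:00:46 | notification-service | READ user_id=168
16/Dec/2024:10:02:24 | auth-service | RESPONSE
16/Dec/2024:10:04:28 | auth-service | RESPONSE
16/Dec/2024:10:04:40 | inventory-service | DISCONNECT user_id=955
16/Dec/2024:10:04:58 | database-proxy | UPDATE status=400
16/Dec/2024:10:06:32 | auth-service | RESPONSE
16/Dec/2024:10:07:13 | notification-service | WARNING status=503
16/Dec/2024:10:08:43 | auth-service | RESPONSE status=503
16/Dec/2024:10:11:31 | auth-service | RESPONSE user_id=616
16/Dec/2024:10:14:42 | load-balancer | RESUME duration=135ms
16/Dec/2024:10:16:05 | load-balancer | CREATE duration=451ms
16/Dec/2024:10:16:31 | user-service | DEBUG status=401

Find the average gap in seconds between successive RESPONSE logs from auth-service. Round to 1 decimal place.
138.2

To calculate average interval:

1. Find all RESPONSE events for auth-service in order
2. Calculate time gaps between consecutive events
3. Compute mean of gaps: 691 / 5 = 138.2 seconds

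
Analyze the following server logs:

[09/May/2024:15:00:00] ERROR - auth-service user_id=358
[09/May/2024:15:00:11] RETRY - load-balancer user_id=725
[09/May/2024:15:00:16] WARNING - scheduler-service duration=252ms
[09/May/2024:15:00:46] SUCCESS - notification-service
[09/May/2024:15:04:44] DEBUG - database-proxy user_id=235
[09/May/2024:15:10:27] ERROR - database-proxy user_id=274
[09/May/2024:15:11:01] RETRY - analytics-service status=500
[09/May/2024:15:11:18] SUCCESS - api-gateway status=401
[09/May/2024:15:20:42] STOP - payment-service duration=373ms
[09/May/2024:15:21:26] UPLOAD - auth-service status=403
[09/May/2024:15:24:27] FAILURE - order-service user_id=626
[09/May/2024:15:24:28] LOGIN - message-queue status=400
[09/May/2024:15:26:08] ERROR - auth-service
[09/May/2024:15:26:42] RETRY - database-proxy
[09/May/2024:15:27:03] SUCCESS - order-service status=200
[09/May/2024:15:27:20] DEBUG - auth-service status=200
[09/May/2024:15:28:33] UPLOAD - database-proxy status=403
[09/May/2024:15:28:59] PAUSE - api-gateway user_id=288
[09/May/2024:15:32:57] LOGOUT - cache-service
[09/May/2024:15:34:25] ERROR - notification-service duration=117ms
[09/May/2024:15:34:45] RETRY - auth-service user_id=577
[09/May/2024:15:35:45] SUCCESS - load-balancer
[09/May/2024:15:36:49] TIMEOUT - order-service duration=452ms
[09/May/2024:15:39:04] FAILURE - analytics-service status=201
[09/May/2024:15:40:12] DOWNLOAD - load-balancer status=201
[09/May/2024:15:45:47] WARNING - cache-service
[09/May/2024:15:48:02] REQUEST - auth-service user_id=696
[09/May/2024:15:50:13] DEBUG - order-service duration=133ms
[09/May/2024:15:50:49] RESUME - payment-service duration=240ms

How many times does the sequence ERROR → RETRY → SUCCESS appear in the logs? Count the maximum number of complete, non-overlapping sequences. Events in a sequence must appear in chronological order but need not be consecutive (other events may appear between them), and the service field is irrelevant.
4

To count sequences:

1. Look for pattern: ERROR → RETRY → SUCCESS
2. Greedily scan the log in chronological order, matching each sequence element in turn (ignoring service)
3. Each time the full pattern completes, increment the count and restart matching from the next event
4. Complete non-overlapping sequences found: 4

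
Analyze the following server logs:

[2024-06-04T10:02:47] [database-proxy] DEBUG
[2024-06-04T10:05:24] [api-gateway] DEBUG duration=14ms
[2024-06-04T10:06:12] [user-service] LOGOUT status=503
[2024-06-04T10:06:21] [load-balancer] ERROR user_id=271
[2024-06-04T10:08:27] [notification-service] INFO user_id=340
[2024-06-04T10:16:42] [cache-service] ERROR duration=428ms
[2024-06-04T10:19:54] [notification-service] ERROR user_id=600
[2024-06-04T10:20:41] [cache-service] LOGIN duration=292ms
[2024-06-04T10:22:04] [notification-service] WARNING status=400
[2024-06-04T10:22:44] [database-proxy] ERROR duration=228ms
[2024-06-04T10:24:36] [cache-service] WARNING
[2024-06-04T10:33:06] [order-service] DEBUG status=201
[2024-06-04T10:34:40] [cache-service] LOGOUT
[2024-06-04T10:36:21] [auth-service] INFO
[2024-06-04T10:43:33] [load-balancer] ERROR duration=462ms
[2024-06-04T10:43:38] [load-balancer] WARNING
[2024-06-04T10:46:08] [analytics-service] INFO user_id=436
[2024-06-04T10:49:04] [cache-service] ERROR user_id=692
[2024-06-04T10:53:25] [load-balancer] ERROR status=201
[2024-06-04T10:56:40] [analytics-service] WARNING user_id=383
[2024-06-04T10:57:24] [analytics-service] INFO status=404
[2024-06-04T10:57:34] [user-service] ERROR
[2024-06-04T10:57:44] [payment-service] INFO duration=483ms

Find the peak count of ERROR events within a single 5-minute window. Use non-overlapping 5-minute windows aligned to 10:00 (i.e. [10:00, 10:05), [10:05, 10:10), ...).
2

To find the burst window:

1. Divide the log period into non-overlapping 5-minute windows starting at 10:00
2. Count ERROR events in each window
3. Find the window with maximum count
4. Maximum events in a window: 2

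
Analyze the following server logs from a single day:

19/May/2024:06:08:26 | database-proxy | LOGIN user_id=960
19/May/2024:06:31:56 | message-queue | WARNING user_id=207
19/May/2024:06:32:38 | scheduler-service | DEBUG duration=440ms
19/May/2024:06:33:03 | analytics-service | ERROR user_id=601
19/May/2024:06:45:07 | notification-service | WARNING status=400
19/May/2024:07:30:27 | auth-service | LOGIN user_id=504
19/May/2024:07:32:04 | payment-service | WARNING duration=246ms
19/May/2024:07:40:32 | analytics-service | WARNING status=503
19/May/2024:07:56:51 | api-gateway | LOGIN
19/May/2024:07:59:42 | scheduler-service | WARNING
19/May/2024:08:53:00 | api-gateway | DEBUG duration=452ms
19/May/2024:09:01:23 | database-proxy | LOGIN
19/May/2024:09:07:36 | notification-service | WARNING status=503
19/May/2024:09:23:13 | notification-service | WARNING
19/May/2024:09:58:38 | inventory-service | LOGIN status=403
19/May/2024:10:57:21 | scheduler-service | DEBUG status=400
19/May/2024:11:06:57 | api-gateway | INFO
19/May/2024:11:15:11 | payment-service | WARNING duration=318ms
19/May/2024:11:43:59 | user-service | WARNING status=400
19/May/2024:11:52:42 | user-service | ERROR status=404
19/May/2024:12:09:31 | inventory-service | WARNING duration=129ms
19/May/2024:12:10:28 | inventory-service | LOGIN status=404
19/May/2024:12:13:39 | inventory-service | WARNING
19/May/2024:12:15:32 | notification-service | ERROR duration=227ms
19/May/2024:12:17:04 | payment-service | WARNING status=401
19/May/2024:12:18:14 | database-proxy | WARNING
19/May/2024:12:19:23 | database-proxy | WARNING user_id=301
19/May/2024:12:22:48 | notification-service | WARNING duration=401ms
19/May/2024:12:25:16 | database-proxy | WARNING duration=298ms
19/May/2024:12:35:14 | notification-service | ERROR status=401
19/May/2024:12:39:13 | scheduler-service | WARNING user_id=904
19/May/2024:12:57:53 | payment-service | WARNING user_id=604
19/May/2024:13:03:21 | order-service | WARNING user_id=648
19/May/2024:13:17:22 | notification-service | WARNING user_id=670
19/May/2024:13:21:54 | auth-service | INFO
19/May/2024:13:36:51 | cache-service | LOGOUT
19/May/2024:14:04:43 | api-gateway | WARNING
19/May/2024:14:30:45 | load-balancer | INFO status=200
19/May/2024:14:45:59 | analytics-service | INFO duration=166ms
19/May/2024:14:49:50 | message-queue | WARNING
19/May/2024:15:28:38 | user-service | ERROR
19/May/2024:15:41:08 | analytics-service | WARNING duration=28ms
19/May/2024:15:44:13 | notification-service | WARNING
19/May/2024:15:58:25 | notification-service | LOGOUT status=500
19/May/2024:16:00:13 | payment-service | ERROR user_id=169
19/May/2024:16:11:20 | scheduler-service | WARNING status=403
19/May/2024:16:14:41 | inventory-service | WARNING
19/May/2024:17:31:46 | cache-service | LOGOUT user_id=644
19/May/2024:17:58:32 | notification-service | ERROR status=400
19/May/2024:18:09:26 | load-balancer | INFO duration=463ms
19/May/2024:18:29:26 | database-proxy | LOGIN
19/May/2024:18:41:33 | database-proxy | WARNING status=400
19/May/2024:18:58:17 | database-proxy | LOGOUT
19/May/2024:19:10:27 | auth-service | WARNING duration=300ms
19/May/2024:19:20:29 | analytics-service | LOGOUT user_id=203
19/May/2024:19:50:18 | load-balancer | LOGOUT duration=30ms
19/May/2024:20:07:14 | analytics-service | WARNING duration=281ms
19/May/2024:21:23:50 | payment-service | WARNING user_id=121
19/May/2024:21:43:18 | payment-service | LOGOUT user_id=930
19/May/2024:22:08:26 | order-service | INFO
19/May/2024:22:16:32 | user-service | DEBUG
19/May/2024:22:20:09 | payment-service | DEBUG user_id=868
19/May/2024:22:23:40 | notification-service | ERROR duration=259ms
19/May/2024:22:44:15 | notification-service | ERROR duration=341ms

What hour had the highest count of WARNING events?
12

To find the peak hour:

1. Group all WARNING events by hour
2. Count events in each hour
3. Find hour with maximum count
4. Peak hour: 12 (with 9 events)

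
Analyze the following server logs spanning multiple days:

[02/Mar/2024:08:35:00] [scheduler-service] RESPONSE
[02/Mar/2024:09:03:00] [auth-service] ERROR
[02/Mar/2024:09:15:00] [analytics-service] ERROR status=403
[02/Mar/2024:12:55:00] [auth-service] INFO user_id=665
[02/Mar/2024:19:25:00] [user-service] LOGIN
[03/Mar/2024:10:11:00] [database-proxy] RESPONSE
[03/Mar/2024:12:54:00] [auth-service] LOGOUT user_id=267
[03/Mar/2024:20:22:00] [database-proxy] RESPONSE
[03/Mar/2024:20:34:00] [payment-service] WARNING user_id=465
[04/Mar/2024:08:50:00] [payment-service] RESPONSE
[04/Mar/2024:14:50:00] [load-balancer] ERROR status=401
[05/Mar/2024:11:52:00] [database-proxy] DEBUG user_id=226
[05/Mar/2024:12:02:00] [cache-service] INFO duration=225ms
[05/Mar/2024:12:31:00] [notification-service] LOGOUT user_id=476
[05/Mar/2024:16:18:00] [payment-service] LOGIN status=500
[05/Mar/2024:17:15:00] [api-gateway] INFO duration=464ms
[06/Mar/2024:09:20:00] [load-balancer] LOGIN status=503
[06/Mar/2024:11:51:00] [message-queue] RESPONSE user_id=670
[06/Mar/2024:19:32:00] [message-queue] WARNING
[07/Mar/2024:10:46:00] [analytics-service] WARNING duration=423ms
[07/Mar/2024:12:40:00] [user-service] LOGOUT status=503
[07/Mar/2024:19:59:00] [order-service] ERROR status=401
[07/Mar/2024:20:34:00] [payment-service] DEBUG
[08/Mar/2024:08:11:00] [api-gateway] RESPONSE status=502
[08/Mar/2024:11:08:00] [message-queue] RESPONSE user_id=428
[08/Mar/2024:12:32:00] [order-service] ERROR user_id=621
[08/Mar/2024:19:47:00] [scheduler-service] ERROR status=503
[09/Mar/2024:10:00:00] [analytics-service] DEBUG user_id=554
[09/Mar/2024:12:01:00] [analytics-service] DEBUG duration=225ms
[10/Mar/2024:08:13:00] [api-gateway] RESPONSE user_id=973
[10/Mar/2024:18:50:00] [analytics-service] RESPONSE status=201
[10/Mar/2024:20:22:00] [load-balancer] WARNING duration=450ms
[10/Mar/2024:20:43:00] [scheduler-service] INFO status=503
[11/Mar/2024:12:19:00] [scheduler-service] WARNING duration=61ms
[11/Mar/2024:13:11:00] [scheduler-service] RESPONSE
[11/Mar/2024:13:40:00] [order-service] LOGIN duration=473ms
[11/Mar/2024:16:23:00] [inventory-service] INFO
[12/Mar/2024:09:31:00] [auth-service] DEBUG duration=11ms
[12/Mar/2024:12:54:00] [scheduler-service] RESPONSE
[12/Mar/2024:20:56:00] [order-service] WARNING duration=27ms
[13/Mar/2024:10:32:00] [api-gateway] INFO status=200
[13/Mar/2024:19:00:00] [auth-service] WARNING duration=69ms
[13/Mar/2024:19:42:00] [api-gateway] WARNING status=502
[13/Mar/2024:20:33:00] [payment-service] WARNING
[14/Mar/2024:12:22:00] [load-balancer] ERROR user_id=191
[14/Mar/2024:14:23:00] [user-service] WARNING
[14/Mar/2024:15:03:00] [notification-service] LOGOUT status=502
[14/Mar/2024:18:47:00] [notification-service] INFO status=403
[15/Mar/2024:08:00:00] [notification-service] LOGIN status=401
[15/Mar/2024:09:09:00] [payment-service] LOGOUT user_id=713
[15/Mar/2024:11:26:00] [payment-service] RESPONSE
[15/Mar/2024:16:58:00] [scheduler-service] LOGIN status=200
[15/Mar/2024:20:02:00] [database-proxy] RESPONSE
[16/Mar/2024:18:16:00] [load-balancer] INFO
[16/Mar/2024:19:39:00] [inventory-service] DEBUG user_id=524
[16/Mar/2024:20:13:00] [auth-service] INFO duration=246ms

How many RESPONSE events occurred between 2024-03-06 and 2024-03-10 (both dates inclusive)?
5

To filter by date range:

1. Date range: 2024-03-06 through 2024-03-10, both dates inclusive
2. Filter for RESPONSE events whose date falls in this range
3. Count matching events: 5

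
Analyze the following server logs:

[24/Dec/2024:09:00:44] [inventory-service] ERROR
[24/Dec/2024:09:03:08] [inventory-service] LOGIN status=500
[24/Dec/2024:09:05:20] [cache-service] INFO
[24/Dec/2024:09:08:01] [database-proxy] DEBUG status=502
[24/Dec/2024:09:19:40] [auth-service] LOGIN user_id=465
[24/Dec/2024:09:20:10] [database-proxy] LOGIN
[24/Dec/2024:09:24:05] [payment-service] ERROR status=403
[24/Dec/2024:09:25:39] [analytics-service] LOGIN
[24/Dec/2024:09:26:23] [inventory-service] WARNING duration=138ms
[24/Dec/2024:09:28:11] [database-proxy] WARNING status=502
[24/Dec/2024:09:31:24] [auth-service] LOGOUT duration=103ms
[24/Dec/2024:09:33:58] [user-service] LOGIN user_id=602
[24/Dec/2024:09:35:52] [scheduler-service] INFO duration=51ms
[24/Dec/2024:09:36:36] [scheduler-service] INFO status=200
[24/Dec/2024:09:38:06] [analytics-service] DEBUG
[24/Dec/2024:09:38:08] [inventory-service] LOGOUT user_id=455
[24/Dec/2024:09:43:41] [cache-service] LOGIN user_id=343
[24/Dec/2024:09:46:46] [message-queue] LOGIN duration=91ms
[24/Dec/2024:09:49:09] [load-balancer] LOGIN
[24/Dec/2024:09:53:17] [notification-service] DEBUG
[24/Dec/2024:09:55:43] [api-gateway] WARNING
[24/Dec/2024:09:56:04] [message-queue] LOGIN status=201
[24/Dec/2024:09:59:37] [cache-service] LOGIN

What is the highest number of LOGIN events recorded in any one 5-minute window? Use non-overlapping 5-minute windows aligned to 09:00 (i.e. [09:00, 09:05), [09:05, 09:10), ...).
2

To find the burst window:

1. Divide the log period into non-overlapping 5-minute windows starting at 09:00
2. Count LOGIN events in each window
3. Find the window with maximum count
4. Maximum events in a window: 2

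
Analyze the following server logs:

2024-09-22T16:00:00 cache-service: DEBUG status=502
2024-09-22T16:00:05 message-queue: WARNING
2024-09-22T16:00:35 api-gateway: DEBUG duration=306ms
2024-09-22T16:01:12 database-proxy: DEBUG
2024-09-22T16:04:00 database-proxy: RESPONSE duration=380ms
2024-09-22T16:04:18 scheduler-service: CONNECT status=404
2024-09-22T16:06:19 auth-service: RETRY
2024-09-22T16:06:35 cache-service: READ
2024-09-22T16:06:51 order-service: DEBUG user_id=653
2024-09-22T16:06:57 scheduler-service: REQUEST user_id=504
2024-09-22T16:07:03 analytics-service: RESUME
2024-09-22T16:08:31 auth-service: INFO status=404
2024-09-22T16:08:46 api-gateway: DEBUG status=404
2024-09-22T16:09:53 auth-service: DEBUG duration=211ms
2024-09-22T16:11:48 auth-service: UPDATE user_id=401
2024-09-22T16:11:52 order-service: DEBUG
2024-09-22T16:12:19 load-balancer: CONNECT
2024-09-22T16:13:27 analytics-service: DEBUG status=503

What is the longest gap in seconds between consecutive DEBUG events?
339

To find the longest gap:

1. Extract all DEBUG events in chronological order
2. Calculate time differences between consecutive events
3. Find the maximum difference
4. Longest gap: 339 seconds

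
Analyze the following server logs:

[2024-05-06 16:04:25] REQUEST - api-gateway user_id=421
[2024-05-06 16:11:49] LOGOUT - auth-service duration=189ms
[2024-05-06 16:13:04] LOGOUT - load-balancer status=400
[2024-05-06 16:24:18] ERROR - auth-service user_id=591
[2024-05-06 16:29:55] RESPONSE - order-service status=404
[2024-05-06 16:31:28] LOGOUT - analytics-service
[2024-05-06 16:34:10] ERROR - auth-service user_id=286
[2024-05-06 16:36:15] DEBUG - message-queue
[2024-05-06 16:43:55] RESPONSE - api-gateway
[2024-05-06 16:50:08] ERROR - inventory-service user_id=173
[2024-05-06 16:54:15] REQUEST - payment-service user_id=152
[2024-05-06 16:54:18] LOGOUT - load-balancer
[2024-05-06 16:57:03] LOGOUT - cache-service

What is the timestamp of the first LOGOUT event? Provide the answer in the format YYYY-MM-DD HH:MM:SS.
2024-05-06 16:11:49

To find the first event:

1. Filter for all LOGOUT events
2. Sort by timestamp
3. Select the first one
4. Timestamp: 2024-05-06 16:11:49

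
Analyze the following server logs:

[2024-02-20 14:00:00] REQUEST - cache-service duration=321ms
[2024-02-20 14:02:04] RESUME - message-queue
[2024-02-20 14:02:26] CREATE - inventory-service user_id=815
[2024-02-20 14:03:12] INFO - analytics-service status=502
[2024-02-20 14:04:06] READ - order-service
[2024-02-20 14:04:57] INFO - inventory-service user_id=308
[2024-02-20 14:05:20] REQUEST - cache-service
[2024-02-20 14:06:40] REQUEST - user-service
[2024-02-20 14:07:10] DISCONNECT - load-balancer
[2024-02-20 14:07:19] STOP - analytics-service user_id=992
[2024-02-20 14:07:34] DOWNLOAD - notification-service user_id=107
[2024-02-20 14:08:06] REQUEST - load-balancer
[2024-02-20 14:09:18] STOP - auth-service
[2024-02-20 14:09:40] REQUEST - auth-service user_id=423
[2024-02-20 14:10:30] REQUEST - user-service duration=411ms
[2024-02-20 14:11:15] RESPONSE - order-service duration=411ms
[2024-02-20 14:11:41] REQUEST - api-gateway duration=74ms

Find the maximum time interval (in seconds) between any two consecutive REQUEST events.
320

To find the longest gap:

1. Extract all REQUEST events in chronological order
2. Calculate time differences between consecutive events
3. Find the maximum difference
4. Longest gap: 320 seconds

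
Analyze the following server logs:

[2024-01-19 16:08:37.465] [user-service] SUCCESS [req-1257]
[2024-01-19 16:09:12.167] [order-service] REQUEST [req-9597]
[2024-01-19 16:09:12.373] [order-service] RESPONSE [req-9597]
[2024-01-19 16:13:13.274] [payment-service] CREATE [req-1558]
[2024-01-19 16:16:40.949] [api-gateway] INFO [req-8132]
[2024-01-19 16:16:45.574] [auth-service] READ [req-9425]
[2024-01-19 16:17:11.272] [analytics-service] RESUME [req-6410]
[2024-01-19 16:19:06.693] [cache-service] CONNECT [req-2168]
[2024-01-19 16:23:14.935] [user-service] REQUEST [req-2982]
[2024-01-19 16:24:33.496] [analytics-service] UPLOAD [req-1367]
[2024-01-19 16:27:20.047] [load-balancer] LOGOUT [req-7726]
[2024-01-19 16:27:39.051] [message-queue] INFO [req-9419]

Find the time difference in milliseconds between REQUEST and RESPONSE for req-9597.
206

To calculate latency:

1. Find REQUEST with id req-9597: 2024-01-19 16:09:12.167
2. Find RESPONSE with id req-9597: 2024-01-19 16:09:12.373
3. Latency: 2024-01-19 16:09:12.373 - 2024-01-19 16:09:12.167 = 206ms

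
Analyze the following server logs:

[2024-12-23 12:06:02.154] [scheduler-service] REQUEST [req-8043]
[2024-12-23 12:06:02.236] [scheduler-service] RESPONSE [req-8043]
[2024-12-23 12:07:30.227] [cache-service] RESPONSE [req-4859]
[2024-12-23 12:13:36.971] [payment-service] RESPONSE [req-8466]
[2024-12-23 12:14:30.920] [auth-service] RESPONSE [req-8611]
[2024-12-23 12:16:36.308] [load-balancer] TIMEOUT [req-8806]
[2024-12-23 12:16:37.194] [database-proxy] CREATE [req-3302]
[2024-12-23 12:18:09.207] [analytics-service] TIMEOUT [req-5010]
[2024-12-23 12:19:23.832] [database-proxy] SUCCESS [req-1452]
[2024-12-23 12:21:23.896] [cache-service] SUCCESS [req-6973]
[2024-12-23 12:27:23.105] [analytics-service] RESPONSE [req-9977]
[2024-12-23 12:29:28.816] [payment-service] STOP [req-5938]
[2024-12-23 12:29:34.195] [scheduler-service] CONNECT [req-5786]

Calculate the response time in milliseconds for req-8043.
82

To calculate latency:

1. Find REQUEST with id req-8043: 2024-12-23 12:06:02.154
2. Find RESPONSE with id req-8043: 2024-12-23 12:06:02.236
3. Latency: 2024-12-23 12:06:02.236 - 2024-12-23 12:06:02.154 = 82ms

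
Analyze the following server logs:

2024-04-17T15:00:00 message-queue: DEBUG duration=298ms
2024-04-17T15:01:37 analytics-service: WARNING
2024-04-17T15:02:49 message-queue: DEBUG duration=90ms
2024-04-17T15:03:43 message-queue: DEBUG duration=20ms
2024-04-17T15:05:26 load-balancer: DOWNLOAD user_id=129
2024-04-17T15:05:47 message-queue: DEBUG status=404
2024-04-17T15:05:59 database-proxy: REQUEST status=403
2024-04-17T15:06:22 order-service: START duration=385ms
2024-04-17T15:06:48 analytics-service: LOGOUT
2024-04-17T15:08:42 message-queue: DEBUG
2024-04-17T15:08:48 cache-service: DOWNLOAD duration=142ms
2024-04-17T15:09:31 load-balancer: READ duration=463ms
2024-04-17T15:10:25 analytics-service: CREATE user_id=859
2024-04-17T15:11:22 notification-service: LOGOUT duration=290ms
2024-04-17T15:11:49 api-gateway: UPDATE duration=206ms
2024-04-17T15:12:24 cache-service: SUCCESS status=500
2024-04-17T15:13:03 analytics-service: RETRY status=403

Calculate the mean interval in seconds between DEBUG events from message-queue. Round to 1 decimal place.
130.5

To calculate average interval:

1. Find all DEBUG events for message-queue in order
2. Calculate time gaps between consecutive events
3. Compute mean of gaps: 522 / 4 = 130.5 seconds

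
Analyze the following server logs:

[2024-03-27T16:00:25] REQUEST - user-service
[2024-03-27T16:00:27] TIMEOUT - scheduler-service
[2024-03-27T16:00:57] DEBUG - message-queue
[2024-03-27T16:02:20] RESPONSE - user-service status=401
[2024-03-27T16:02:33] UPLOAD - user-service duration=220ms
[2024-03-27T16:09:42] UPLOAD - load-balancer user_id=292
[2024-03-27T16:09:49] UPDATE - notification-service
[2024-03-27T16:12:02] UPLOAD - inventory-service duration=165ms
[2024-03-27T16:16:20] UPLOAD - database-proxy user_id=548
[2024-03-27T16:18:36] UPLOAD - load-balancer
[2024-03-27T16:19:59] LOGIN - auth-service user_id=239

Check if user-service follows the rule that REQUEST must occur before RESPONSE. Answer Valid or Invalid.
Valid

To validate ordering:

1. Required order: REQUEST → RESPONSE
2. Rule: REQUEST must occur before RESPONSE
3. Check actual order of events for user-service
4. Result: Valid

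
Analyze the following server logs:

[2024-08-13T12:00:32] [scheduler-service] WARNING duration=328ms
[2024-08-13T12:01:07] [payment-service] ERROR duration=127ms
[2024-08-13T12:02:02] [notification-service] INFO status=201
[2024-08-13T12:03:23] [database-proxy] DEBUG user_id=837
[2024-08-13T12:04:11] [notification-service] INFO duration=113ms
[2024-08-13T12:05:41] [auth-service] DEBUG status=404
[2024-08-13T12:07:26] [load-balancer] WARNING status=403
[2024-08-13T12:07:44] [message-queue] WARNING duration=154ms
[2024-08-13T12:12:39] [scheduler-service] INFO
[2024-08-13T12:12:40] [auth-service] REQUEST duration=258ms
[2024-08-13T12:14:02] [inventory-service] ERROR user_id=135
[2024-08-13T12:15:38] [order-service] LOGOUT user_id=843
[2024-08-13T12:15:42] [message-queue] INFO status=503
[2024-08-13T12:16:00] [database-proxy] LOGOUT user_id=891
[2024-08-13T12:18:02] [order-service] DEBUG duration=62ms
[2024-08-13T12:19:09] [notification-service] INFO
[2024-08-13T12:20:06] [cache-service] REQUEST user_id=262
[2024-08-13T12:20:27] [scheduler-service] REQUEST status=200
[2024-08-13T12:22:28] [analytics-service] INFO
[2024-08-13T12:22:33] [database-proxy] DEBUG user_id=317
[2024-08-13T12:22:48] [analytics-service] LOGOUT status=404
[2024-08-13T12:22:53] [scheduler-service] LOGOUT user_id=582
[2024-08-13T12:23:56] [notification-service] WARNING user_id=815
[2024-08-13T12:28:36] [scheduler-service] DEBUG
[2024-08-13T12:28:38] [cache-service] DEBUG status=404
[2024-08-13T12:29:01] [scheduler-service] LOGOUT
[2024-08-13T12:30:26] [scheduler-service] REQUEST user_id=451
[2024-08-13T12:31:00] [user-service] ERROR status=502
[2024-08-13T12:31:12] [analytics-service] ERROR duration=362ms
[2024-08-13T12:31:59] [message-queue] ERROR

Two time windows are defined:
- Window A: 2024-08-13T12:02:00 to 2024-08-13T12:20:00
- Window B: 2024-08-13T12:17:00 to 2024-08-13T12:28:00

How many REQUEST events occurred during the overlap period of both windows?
0

To find overlap events:

1. Window A: 2024-08-13T12:02:00 to 2024-08-13T12:20:00
2. Window B: 2024-08-13T12:17:00 to 2024-08-13T12:28:00
3. Overlap period: 2024-08-13T12:17:00 to 2024-08-13T12:20:00
4. Count REQUEST events in overlap: 0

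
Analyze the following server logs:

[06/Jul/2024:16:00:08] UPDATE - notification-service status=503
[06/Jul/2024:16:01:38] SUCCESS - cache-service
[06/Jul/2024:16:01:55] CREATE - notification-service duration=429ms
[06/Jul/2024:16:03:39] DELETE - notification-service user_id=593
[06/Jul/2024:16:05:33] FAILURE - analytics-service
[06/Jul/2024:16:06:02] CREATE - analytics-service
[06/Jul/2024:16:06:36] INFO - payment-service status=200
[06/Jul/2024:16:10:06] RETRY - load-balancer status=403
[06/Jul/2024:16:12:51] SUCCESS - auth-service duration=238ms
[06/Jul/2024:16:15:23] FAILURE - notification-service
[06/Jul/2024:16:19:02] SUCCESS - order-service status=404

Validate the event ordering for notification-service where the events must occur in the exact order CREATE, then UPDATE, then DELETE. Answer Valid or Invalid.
Invalid

To validate ordering:

1. Required order: CREATE → UPDATE → DELETE
2. Rule: the events must occur in the exact order CREATE, then UPDATE, then DELETE
3. Check actual order of events for notification-service
4. Result: Invalid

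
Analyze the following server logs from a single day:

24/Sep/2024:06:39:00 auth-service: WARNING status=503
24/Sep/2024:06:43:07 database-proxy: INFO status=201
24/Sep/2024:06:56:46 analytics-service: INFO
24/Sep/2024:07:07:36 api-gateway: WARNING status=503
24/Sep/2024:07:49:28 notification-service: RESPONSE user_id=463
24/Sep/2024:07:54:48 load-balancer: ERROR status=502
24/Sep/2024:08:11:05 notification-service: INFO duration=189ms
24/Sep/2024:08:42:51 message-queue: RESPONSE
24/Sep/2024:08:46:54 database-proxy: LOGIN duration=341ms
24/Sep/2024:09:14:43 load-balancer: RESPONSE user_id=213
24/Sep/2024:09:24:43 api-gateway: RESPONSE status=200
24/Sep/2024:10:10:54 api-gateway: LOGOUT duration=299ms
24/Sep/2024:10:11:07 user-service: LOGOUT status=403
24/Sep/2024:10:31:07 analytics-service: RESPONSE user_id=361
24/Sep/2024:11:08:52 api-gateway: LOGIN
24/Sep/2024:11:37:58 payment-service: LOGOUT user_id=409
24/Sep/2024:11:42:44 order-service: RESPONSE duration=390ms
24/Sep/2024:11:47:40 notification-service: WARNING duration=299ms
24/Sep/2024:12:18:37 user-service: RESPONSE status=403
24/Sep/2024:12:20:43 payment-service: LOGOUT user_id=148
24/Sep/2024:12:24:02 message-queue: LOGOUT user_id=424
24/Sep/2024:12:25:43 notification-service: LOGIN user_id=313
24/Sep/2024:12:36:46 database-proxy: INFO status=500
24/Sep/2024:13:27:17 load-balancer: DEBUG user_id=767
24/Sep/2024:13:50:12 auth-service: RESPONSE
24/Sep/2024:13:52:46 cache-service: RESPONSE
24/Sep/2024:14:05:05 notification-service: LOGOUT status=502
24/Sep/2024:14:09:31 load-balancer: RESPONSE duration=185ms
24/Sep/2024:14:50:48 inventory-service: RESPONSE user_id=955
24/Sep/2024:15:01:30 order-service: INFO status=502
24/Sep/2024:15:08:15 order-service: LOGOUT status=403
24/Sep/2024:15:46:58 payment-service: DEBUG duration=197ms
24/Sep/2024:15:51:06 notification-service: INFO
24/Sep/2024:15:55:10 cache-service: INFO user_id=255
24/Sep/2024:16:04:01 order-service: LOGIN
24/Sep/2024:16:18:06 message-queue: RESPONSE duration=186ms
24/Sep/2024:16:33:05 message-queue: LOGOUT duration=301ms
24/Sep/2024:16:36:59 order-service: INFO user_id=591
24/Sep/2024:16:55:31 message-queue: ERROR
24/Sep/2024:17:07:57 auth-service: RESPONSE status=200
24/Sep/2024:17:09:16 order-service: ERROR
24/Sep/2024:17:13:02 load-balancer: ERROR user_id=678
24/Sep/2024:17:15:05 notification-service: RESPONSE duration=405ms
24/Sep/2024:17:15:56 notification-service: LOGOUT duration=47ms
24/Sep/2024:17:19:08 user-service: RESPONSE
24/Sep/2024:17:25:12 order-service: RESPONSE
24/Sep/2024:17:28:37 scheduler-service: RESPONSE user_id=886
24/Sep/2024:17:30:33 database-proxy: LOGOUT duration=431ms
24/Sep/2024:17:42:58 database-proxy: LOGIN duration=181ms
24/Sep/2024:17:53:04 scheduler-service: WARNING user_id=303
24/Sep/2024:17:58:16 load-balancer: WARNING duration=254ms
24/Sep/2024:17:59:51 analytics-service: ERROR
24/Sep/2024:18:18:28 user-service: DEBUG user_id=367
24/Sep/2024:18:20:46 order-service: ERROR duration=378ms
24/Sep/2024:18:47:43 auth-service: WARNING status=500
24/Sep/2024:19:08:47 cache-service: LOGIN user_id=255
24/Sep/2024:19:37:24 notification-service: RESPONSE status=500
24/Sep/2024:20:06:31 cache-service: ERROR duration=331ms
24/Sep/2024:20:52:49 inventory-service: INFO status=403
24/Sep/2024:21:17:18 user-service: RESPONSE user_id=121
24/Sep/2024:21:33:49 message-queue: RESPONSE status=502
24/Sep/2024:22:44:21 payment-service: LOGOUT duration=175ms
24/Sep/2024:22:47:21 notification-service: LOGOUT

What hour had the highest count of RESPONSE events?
17

To find the peak hour:

1. Group all RESPONSE events by hour
2. Count events in each hour
3. Find hour with maximum count
4. Peak hour: 17 (with 5 events)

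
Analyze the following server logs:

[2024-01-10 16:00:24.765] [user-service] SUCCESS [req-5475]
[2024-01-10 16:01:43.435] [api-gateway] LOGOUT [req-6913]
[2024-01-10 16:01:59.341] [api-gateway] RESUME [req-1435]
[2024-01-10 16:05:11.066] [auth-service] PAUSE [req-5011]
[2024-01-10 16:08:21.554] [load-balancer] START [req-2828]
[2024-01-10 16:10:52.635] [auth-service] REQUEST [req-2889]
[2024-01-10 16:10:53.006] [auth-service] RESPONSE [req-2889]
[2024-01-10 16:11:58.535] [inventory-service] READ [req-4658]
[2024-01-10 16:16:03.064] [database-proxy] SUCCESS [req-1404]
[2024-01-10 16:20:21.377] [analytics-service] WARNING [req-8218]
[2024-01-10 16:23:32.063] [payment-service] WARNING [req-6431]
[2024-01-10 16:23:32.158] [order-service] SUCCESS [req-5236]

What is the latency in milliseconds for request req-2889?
371

To calculate latency:

1. Find REQUEST with id req-2889: 2024-01-10 16:10:52.635
2. Find RESPONSE with id req-2889: 2024-01-10 16:10:53.006
3. Latency: 2024-01-10 16:10:53.006 - 2024-01-10 16:10:52.635 = 371ms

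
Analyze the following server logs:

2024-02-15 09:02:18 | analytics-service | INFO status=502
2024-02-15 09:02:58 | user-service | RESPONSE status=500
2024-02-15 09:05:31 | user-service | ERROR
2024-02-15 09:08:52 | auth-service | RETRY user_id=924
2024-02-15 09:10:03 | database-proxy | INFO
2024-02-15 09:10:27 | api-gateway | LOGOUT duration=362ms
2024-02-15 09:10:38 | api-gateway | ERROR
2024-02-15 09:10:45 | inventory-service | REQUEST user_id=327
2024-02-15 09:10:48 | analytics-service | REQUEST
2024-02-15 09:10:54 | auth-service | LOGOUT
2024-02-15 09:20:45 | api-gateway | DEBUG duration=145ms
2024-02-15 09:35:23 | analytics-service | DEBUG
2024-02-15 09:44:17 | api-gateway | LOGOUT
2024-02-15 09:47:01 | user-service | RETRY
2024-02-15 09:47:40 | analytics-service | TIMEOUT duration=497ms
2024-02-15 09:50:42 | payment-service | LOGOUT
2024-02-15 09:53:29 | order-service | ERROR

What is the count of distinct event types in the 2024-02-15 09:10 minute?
4

To count unique event types:

1. Filter events in the minute starting at 2024-02-15 09:10
2. Extract event types from matching entries
3. Count unique types: 4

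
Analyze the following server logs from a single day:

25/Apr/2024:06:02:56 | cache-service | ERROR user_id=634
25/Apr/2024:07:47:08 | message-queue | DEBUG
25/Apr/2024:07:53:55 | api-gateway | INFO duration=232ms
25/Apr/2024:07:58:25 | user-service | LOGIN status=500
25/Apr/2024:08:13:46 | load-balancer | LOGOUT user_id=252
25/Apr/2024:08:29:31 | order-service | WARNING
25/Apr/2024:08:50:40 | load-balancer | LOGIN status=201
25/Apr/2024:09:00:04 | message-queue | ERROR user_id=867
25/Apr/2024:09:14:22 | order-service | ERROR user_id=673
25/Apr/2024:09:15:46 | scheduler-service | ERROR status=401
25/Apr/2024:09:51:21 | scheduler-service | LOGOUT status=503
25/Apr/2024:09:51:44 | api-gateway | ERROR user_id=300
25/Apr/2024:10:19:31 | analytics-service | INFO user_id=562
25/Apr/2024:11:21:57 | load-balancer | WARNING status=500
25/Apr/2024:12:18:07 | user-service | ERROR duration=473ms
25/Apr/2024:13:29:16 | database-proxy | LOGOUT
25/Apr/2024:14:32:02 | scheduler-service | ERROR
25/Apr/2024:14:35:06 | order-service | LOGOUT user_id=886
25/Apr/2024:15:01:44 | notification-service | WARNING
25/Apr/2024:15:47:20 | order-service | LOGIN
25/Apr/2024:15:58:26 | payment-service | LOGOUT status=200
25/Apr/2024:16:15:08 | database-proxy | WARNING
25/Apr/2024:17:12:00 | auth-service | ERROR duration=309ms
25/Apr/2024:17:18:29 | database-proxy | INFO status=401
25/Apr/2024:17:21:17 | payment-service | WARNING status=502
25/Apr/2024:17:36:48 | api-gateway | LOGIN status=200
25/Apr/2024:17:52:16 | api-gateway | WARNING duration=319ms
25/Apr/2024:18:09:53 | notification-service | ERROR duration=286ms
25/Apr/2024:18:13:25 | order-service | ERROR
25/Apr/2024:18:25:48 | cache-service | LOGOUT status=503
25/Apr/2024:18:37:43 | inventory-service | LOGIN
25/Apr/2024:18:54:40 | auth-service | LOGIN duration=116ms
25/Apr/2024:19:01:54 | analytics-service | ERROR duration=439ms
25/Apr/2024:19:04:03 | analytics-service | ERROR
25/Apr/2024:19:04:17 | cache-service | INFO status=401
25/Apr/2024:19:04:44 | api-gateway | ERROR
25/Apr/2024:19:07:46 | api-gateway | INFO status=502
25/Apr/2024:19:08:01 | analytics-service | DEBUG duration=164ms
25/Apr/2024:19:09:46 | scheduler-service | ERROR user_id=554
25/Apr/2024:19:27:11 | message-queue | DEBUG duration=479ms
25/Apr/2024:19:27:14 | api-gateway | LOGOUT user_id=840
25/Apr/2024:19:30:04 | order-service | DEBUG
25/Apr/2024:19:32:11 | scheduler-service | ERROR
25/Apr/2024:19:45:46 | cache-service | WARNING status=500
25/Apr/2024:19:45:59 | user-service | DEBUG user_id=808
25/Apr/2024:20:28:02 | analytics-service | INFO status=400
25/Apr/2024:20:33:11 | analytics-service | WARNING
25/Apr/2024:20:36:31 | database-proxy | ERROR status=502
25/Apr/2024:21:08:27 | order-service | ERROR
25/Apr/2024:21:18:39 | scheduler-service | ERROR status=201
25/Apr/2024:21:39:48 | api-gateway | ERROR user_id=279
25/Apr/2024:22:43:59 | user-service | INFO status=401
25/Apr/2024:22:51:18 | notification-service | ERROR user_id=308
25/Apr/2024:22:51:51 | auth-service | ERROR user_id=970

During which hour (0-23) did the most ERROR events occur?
19

To find the peak hour:

1. Group all ERROR events by hour
2. Count events in each hour
3. Find hour with maximum count
4. Peak hour: 19 (with 5 events)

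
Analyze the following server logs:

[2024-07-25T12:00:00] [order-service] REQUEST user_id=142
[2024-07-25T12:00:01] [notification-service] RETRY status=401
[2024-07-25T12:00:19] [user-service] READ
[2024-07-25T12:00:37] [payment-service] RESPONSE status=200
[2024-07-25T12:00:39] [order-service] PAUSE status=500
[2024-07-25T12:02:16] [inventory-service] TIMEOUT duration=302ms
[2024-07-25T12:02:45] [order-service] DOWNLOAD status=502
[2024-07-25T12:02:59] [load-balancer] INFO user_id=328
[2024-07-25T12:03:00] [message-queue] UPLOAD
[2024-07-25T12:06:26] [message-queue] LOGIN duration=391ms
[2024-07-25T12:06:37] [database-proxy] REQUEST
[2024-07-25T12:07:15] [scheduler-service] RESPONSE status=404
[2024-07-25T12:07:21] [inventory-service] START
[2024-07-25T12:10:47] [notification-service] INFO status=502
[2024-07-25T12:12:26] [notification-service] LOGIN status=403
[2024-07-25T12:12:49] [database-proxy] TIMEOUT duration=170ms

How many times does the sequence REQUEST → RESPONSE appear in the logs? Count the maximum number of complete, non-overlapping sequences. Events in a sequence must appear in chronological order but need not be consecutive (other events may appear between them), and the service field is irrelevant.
2

To count sequences:

1. Look for pattern: REQUEST → RESPONSE
2. Greedily scan the log in chronological order, matching each sequence element in turn (ignoring service)
3. Each time the full pattern completes, increment the count and restart matching from the next event
4. Complete non-overlapping sequences found: 2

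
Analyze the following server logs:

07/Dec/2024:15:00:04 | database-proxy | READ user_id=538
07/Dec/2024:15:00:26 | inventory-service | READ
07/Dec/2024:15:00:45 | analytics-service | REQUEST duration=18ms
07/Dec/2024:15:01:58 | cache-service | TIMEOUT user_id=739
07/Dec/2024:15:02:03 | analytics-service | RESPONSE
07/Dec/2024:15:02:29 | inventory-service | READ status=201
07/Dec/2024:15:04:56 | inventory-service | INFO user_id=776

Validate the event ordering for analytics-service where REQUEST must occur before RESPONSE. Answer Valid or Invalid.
Valid

To validate ordering:

1. Required order: REQUEST → RESPONSE
2. Rule: REQUEST must occur before RESPONSE
3. Check actual order of events for analytics-service
4. Result: Valid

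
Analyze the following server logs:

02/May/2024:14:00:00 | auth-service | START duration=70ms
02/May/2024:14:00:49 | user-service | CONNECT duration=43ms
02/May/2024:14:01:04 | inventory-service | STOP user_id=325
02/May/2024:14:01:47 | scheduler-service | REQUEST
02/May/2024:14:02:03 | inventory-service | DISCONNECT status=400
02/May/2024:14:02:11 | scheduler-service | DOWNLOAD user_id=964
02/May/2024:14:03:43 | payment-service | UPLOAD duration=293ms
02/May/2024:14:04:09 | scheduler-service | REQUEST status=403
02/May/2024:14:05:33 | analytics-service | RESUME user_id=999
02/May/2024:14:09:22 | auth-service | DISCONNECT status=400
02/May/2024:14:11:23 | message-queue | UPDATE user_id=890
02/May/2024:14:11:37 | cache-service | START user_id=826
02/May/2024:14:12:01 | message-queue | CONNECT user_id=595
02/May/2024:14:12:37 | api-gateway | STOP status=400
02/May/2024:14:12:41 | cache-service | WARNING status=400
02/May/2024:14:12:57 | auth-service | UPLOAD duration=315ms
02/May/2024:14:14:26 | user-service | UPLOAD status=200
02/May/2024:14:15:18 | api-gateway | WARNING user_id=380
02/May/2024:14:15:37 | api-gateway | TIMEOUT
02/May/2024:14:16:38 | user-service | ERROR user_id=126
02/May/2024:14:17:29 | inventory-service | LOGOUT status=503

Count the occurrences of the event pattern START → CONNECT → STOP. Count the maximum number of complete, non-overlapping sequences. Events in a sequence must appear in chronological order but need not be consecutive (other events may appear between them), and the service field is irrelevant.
2

To count sequences:

1. Look for pattern: START → CONNECT → STOP
2. Greedily scan the log in chronological order, matching each sequence element in turn (ignoring service)
3. Each time the full pattern completes, increment the count and restart matching from the next event
4. Complete non-overlapping sequences found: 2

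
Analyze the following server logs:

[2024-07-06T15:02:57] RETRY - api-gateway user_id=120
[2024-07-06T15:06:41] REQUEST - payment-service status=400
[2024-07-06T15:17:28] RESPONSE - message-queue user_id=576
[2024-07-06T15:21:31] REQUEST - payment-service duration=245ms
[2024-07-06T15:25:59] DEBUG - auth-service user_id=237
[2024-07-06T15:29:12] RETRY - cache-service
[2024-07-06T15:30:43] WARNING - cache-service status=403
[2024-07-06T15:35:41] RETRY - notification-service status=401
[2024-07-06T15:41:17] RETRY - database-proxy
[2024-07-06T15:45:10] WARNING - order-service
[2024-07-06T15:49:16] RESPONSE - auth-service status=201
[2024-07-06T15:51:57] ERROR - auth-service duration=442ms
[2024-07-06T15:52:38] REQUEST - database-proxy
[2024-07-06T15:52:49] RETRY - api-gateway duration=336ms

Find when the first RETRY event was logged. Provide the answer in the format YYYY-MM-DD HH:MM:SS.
2024-07-06 15:02:57

To find the first event:

1. Filter for all RETRY events
2. Sort by timestamp
3. Select the first one
4. Timestamp: 2024-07-06 15:02:57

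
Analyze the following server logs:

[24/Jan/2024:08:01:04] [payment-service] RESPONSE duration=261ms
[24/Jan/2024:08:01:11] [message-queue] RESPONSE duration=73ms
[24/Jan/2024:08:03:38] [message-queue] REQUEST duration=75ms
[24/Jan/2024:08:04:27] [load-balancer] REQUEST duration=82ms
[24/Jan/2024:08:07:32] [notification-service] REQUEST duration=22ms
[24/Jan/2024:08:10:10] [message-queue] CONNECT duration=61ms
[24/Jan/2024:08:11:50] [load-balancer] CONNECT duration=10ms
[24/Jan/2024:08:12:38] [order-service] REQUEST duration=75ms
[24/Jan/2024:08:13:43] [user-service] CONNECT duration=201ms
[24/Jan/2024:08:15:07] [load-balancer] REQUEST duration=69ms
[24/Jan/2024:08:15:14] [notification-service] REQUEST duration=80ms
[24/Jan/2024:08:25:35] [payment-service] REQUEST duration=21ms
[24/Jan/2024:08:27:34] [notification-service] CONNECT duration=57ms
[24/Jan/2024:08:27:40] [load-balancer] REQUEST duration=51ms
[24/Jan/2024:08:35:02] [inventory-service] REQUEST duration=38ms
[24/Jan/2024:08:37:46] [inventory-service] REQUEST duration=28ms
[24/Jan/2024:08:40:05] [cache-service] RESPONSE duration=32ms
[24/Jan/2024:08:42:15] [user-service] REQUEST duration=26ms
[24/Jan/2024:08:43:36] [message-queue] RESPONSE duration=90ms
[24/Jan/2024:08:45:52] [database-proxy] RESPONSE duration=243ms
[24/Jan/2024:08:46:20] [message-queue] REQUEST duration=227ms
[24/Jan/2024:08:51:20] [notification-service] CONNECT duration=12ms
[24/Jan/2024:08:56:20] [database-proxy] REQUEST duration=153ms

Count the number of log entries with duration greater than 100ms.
5

To count timeouts:

1. Threshold: 100ms
2. Extract duration from each log entry
3. Count entries where duration > 100
4. Timeout count: 5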